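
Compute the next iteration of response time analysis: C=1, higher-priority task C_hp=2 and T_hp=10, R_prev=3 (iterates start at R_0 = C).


R_next = C + ceil(R_prev / T_hp) * C_hp
ceil(3 / 10) = ceil(0.3) = 1
Interference = 1 * 2 = 2
R_next = 1 + 2 = 3
R_next = R_prev, so the iteration has converged (response time = 3).

3


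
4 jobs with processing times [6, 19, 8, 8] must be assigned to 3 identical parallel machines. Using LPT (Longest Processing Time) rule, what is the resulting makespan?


Sort jobs in decreasing order (LPT): [19, 8, 8, 6]
Assign each job to the least loaded machine:
  Machine 1: jobs [19], load = 19
  Machine 2: jobs [8, 6], load = 14
  Machine 3: jobs [8], load = 8
Makespan = max load = 19

19


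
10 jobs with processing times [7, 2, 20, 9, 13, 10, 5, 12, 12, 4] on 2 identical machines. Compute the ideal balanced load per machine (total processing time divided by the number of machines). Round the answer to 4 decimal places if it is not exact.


Total processing time = 7 + 2 + 20 + 9 + 13 + 10 + 5 + 12 + 12 + 4 = 94
Number of machines = 2
Ideal balanced load = 94 / 2 = 47.0

47.0


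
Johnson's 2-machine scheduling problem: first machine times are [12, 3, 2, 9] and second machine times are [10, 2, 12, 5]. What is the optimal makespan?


Apply Johnson's rule:
  Group 1 (a <= b): [(3, 2, 12)]
  Group 2 (a > b): [(1, 12, 10), (4, 9, 5), (2, 3, 2)]
Optimal job order: [3, 1, 4, 2]
Schedule:
  Job 3: M1 done at 2, M2 done at 14
  Job 1: M1 done at 14, M2 done at 24
  Job 4: M1 done at 23, M2 done at 29
  Job 2: M1 done at 26, M2 done at 31
Makespan = 31

31


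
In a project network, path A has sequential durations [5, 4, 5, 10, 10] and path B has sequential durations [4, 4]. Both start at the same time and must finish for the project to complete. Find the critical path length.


Path A total = 5 + 4 + 5 + 10 + 10 = 34
Path B total = 4 + 4 = 8
Critical path = longest path = max(34, 8) = 34

34


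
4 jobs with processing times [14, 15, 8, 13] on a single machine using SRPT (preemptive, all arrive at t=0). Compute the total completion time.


Since all jobs arrive at t=0, SRPT equals SPT ordering.
SPT order: [8, 13, 14, 15]
Completion times:
  Job 1: p=8, C=8
  Job 2: p=13, C=21
  Job 3: p=14, C=35
  Job 4: p=15, C=50
Total completion time = 8 + 21 + 35 + 50 = 114

114


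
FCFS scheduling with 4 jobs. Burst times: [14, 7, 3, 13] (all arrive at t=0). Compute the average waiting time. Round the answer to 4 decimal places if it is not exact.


FCFS order (as given): [14, 7, 3, 13]
Waiting times:
  Job 1: wait = 0
  Job 2: wait = 14
  Job 3: wait = 21
  Job 4: wait = 24
Sum of waiting times = 59
Average waiting time = 59/4 = 14.75

14.75


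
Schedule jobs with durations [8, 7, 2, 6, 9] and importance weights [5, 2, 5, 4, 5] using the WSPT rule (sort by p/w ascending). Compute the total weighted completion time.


Compute p/w ratios and sort ascending (WSPT): [(2, 5), (6, 4), (8, 5), (9, 5), (7, 2)]
Compute weighted completion times:
  Job (p=2,w=5): C=2, w*C=5*2=10
  Job (p=6,w=4): C=8, w*C=4*8=32
  Job (p=8,w=5): C=16, w*C=5*16=80
  Job (p=9,w=5): C=25, w*C=5*25=125
  Job (p=7,w=2): C=32, w*C=2*32=64
Total weighted completion time = 311

311


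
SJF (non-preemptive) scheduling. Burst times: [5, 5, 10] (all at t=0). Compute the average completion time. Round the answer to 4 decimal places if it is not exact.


SJF order (ascending): [5, 5, 10]
Completion times:
  Job 1: burst=5, C=5
  Job 2: burst=5, C=10
  Job 3: burst=10, C=20
Average completion = 35/3 = 11.6667

11.6667


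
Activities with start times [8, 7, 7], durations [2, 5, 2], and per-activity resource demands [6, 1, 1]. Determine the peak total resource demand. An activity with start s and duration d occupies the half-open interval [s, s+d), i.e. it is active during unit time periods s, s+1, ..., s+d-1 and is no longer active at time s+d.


Each activity i is active on [start_i, start_i + duration_i).
Compute total resource usage per time slot:
  t=0: active resources = [], total = 0
  t=1: active resources = [], total = 0
  t=2: active resources = [], total = 0
  t=3: active resources = [], total = 0
  t=4: active resources = [], total = 0
  t=5: active resources = [], total = 0
  t=6: active resources = [], total = 0
  t=7: active resources = [1, 1], total = 2
  t=8: active resources = [6, 1, 1], total = 8
  t=9: active resources = [6, 1], total = 7
  t=10: active resources = [1], total = 1
  t=11: active resources = [1], total = 1
Peak resource demand = 8

8


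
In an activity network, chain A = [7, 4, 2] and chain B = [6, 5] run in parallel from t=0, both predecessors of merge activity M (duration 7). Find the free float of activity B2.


ES(B2) = sum of predecessors on chain B = 6
EF(B2) = ES + duration = 6 + 5 = 11
Successor of B2 is M. ES(M) = max(sum(A), sum(B)) = max(13, 11) = 13
Free float = ES(successor) - EF(current) = 13 - 11 = 2

2


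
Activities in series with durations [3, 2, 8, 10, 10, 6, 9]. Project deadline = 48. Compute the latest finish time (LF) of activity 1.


LF(activity 1) = deadline - sum of successor durations
Successors: activities 2 through 7 with durations [2, 8, 10, 10, 6, 9]
Sum of successor durations = 45
LF = 48 - 45 = 3

3


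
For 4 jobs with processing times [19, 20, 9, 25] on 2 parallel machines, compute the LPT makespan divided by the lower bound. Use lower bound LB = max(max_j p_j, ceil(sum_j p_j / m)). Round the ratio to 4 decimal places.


LPT order: [25, 20, 19, 9]
Machine loads after assignment: [34, 39]
LPT makespan = 39
Lower bound = max(max_job, ceil(total/2)) = max(25, 37) = 37
Ratio = 39 / 37 = 1.0541

1.0541


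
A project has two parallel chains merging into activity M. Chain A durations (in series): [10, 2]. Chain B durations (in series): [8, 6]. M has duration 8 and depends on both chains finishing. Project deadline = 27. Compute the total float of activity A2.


Forward pass: ES(A2) = sum of predecessors on chain A = 10
EF = ES + duration = 10 + 2 = 12
Backward pass: LF(M) = deadline = 27; LS(M) = 27 - 8 = 19
LF(A2) = LS(M) - sum(successors on chain A) = 19 - 0 = 19
LS = LF - duration = 19 - 2 = 17
Total float = LS - ES = 17 - 10 = 7

7


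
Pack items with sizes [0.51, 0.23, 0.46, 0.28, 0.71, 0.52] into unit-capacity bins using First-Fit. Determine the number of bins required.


Place items sequentially using First-Fit:
  Item 0.51 -> new Bin 1
  Item 0.23 -> Bin 1 (now 0.74)
  Item 0.46 -> new Bin 2
  Item 0.28 -> Bin 2 (now 0.74)
  Item 0.71 -> new Bin 3
  Item 0.52 -> new Bin 4
Total bins used = 4

4


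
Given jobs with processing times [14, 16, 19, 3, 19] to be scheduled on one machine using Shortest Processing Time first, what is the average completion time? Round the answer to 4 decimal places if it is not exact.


Sort jobs by processing time (SPT order): [3, 14, 16, 19, 19]
Compute completion times sequentially:
  Job 1: processing = 3, completes at 3
  Job 2: processing = 14, completes at 17
  Job 3: processing = 16, completes at 33
  Job 4: processing = 19, completes at 52
  Job 5: processing = 19, completes at 71
Sum of completion times = 176
Average completion time = 176/5 = 35.2

35.2


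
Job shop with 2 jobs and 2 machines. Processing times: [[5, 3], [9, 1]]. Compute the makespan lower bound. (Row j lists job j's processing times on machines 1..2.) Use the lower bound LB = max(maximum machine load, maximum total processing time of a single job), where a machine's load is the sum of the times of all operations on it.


Machine loads:
  Machine 1: 5 + 9 = 14
  Machine 2: 3 + 1 = 4
Max machine load = 14
Job totals:
  Job 1: 8
  Job 2: 10
Max job total = 10
Lower bound = max(14, 10) = 14

14


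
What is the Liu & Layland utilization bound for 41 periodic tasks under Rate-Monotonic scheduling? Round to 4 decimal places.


Compute 2^(1/41) = 1.0170497444
Subtract 1: 1.0170497444 - 1 = 0.0170497444
Multiply by n: 41 * 0.0170497444 = 0.6990395204
Round to 4 dp: 0.6990

0.6990


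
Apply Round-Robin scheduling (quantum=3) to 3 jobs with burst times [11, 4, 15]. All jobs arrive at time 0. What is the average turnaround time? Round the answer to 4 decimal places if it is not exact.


Time quantum = 3
Execution trace:
  J1 runs 3 units, time = 3
  J2 runs 3 units, time = 6
  J3 runs 3 units, time = 9
  J1 runs 3 units, time = 12
  J2 runs 1 units, time = 13
  J3 runs 3 units, time = 16
  J1 runs 3 units, time = 19
  J3 runs 3 units, time = 22
  J1 runs 2 units, time = 24
  J3 runs 3 units, time = 27
  J3 runs 3 units, time = 30
Finish times: [24, 13, 30]
Average turnaround = 67/3 = 22.3333

22.3333


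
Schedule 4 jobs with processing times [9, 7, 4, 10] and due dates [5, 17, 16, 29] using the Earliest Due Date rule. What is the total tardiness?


Sort by due date (EDD order): [(9, 5), (4, 16), (7, 17), (10, 29)]
Compute completion times and tardiness:
  Job 1: p=9, d=5, C=9, tardiness=max(0,9-5)=4
  Job 2: p=4, d=16, C=13, tardiness=max(0,13-16)=0
  Job 3: p=7, d=17, C=20, tardiness=max(0,20-17)=3
  Job 4: p=10, d=29, C=30, tardiness=max(0,30-29)=1
Total tardiness = 8

8


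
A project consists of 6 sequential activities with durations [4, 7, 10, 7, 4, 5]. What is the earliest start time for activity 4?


Activity 4 starts after activities 1 through 3 complete.
Predecessor durations: [4, 7, 10]
ES = 4 + 7 + 10 = 21

21


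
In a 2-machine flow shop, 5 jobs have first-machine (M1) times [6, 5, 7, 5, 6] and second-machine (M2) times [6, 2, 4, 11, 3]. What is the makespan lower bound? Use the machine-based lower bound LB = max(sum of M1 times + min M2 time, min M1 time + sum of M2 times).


LB1 = sum(M1 times) + min(M2 times) = 29 + 2 = 31
LB2 = min(M1 times) + sum(M2 times) = 5 + 26 = 31
Lower bound = max(LB1, LB2) = max(31, 31) = 31

31


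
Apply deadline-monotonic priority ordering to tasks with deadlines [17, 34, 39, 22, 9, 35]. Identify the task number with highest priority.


Sort tasks by relative deadline (ascending):
  Task 5: deadline = 9
  Task 1: deadline = 17
  Task 4: deadline = 22
  Task 2: deadline = 34
  Task 6: deadline = 35
  Task 3: deadline = 39
Priority order (highest first): [5, 1, 4, 2, 6, 3]
Highest priority task = 5

5


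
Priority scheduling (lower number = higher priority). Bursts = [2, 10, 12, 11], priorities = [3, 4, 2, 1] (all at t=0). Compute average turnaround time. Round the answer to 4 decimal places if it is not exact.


Sort by priority (ascending = highest first):
Order: [(1, 11), (2, 12), (3, 2), (4, 10)]
Completion times:
  Priority 1, burst=11, C=11
  Priority 2, burst=12, C=23
  Priority 3, burst=2, C=25
  Priority 4, burst=10, C=35
Average turnaround = 94/4 = 23.5

23.5


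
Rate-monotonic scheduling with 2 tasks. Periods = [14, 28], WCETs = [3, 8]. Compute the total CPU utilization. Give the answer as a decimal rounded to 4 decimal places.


Compute individual utilizations (exact fractions):
  Task 1: C/T = 3/14 (approx. 0.2143)
  Task 2: C/T = 8/28 = 2/7 (approx. 0.2857)
Total utilization U = 3/14 + 2/7 = 1/2
Rounded to 4 decimal places: U = 0.5000
RM (Liu & Layland) bound for 2 tasks = 0.828427; compare with U = 1/2 (approx. 0.500000)
U <= bound, so schedulable by RM sufficient condition.

0.5000


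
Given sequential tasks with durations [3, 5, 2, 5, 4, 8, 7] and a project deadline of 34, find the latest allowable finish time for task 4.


LF(activity 4) = deadline - sum of successor durations
Successors: activities 5 through 7 with durations [4, 8, 7]
Sum of successor durations = 19
LF = 34 - 19 = 15

15


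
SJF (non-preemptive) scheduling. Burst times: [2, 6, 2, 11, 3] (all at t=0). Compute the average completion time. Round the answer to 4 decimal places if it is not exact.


SJF order (ascending): [2, 2, 3, 6, 11]
Completion times:
  Job 1: burst=2, C=2
  Job 2: burst=2, C=4
  Job 3: burst=3, C=7
  Job 4: burst=6, C=13
  Job 5: burst=11, C=24
Average completion = 50/5 = 10.0

10.0


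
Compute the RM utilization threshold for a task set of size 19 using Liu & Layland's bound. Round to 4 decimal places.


Compute 2^(1/19) = 1.0371550444
Subtract 1: 1.0371550444 - 1 = 0.0371550444
Multiply by n: 19 * 0.0371550444 = 0.7059458436
Round to 4 dp: 0.7059

0.7059


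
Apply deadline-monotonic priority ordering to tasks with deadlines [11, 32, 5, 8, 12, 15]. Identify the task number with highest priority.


Sort tasks by relative deadline (ascending):
  Task 3: deadline = 5
  Task 4: deadline = 8
  Task 1: deadline = 11
  Task 5: deadline = 12
  Task 6: deadline = 15
  Task 2: deadline = 32
Priority order (highest first): [3, 4, 1, 5, 6, 2]
Highest priority task = 3

3


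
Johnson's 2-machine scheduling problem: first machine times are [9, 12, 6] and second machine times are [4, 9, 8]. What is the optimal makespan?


Apply Johnson's rule:
  Group 1 (a <= b): [(3, 6, 8)]
  Group 2 (a > b): [(2, 12, 9), (1, 9, 4)]
Optimal job order: [3, 2, 1]
Schedule:
  Job 3: M1 done at 6, M2 done at 14
  Job 2: M1 done at 18, M2 done at 27
  Job 1: M1 done at 27, M2 done at 31
Makespan = 31

31


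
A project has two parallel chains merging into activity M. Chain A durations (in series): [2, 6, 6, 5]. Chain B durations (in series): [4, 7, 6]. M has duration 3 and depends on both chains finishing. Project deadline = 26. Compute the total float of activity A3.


Forward pass: ES(A3) = sum of predecessors on chain A = 8
EF = ES + duration = 8 + 6 = 14
Backward pass: LF(M) = deadline = 26; LS(M) = 26 - 3 = 23
LF(A3) = LS(M) - sum(successors on chain A) = 23 - 5 = 18
LS = LF - duration = 18 - 6 = 12
Total float = LS - ES = 12 - 8 = 4

4


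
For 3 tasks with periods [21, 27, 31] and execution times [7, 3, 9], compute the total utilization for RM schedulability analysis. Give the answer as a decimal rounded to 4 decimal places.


Compute individual utilizations (exact fractions):
  Task 1: C/T = 7/21 = 1/3 (approx. 0.3333)
  Task 2: C/T = 3/27 = 1/9 (approx. 0.1111)
  Task 3: C/T = 9/31 (approx. 0.2903)
Total utilization U = 1/3 + 1/9 + 9/31 = 205/279
Rounded to 4 decimal places: U = 0.7348
RM (Liu & Layland) bound for 3 tasks = 0.779763; compare with U = 205/279 (approx. 0.734767)
U <= bound, so schedulable by RM sufficient condition.

0.7348


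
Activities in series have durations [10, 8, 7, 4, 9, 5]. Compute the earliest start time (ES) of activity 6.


Activity 6 starts after activities 1 through 5 complete.
Predecessor durations: [10, 8, 7, 4, 9]
ES = 10 + 8 + 7 + 4 + 9 = 38

38


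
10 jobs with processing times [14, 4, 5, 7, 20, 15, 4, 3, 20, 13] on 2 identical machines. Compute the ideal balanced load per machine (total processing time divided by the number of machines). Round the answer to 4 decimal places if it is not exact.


Total processing time = 14 + 4 + 5 + 7 + 20 + 15 + 4 + 3 + 20 + 13 = 105
Number of machines = 2
Ideal balanced load = 105 / 2 = 52.5

52.5


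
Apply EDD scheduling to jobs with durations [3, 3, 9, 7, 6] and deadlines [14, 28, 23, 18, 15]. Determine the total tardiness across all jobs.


Sort by due date (EDD order): [(3, 14), (6, 15), (7, 18), (9, 23), (3, 28)]
Compute completion times and tardiness:
  Job 1: p=3, d=14, C=3, tardiness=max(0,3-14)=0
  Job 2: p=6, d=15, C=9, tardiness=max(0,9-15)=0
  Job 3: p=7, d=18, C=16, tardiness=max(0,16-18)=0
  Job 4: p=9, d=23, C=25, tardiness=max(0,25-23)=2
  Job 5: p=3, d=28, C=28, tardiness=max(0,28-28)=0
Total tardiness = 2

2


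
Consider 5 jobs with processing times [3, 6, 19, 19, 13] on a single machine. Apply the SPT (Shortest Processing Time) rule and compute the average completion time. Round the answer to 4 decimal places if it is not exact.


Sort jobs by processing time (SPT order): [3, 6, 13, 19, 19]
Compute completion times sequentially:
  Job 1: processing = 3, completes at 3
  Job 2: processing = 6, completes at 9
  Job 3: processing = 13, completes at 22
  Job 4: processing = 19, completes at 41
  Job 5: processing = 19, completes at 60
Sum of completion times = 135
Average completion time = 135/5 = 27.0

27.0


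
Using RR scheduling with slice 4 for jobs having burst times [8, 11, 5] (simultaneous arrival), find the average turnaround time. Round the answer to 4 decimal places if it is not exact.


Time quantum = 4
Execution trace:
  J1 runs 4 units, time = 4
  J2 runs 4 units, time = 8
  J3 runs 4 units, time = 12
  J1 runs 4 units, time = 16
  J2 runs 4 units, time = 20
  J3 runs 1 units, time = 21
  J2 runs 3 units, time = 24
Finish times: [16, 24, 21]
Average turnaround = 61/3 = 20.3333

20.3333


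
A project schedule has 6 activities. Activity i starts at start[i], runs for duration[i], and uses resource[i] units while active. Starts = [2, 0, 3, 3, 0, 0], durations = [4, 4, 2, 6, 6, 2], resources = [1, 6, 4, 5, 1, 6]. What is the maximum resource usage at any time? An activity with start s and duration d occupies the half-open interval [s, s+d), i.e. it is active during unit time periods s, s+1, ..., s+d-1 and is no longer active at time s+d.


Each activity i is active on [start_i, start_i + duration_i).
Compute total resource usage per time slot:
  t=0: active resources = [6, 1, 6], total = 13
  t=1: active resources = [6, 1, 6], total = 13
  t=2: active resources = [1, 6, 1], total = 8
  t=3: active resources = [1, 6, 4, 5, 1], total = 17
  t=4: active resources = [1, 4, 5, 1], total = 11
  t=5: active resources = [1, 5, 1], total = 7
  t=6: active resources = [5], total = 5
  t=7: active resources = [5], total = 5
  t=8: active resources = [5], total = 5
Peak resource demand = 17

17


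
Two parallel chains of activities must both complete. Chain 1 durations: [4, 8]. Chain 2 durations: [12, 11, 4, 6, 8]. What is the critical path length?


Path A total = 4 + 8 = 12
Path B total = 12 + 11 + 4 + 6 + 8 = 41
Critical path = longest path = max(12, 41) = 41

41


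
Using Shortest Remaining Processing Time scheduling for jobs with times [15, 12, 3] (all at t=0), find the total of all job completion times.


Since all jobs arrive at t=0, SRPT equals SPT ordering.
SPT order: [3, 12, 15]
Completion times:
  Job 1: p=3, C=3
  Job 2: p=12, C=15
  Job 3: p=15, C=30
Total completion time = 3 + 15 + 30 = 48

48


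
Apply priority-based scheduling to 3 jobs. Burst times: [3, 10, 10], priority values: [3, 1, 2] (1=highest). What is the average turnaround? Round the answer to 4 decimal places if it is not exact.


Sort by priority (ascending = highest first):
Order: [(1, 10), (2, 10), (3, 3)]
Completion times:
  Priority 1, burst=10, C=10
  Priority 2, burst=10, C=20
  Priority 3, burst=3, C=23
Average turnaround = 53/3 = 17.6667

17.6667


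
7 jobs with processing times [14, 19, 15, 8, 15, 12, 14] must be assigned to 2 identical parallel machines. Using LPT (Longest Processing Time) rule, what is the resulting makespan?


Sort jobs in decreasing order (LPT): [19, 15, 15, 14, 14, 12, 8]
Assign each job to the least loaded machine:
  Machine 1: jobs [19, 14, 12], load = 45
  Machine 2: jobs [15, 15, 14, 8], load = 52
Makespan = max load = 52

52


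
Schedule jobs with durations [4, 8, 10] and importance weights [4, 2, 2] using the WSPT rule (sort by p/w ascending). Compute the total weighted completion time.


Compute p/w ratios and sort ascending (WSPT): [(4, 4), (8, 2), (10, 2)]
Compute weighted completion times:
  Job (p=4,w=4): C=4, w*C=4*4=16
  Job (p=8,w=2): C=12, w*C=2*12=24
  Job (p=10,w=2): C=22, w*C=2*22=44
Total weighted completion time = 84

84


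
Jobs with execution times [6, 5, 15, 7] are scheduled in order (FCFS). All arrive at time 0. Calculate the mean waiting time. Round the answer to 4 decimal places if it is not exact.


FCFS order (as given): [6, 5, 15, 7]
Waiting times:
  Job 1: wait = 0
  Job 2: wait = 6
  Job 3: wait = 11
  Job 4: wait = 26
Sum of waiting times = 43
Average waiting time = 43/4 = 10.75

10.75


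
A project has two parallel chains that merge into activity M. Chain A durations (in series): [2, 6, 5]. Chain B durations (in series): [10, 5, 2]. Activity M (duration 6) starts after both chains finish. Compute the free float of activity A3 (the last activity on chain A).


ES(A3) = sum of predecessors on chain A = 8
EF(A3) = ES + duration = 8 + 5 = 13
Successor of A3 is M. ES(M) = max(sum(A), sum(B)) = max(13, 17) = 17
Free float = ES(successor) - EF(current) = 17 - 13 = 4

4


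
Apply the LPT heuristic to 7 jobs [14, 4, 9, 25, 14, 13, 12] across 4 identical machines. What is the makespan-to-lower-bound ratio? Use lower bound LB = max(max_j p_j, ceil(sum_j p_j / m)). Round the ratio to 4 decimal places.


LPT order: [25, 14, 14, 13, 12, 9, 4]
Machine loads after assignment: [25, 23, 18, 25]
LPT makespan = 25
Lower bound = max(max_job, ceil(total/4)) = max(25, 23) = 25
Ratio = 25 / 25 = 1.0

1.0


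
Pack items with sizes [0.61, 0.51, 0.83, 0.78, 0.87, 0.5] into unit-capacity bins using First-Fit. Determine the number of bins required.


Place items sequentially using First-Fit:
  Item 0.61 -> new Bin 1
  Item 0.51 -> new Bin 2
  Item 0.83 -> new Bin 3
  Item 0.78 -> new Bin 4
  Item 0.87 -> new Bin 5
  Item 0.5 -> new Bin 6
Total bins used = 6

6


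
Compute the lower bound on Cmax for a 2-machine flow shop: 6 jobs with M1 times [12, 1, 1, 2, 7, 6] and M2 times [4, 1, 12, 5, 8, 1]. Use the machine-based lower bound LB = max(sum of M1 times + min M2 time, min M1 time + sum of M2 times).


LB1 = sum(M1 times) + min(M2 times) = 29 + 1 = 30
LB2 = min(M1 times) + sum(M2 times) = 1 + 31 = 32
Lower bound = max(LB1, LB2) = max(30, 32) = 32

32


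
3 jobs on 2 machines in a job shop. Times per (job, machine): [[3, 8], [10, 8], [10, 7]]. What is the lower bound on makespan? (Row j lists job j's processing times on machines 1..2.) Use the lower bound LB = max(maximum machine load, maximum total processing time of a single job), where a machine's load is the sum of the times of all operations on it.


Machine loads:
  Machine 1: 3 + 10 + 10 = 23
  Machine 2: 8 + 8 + 7 = 23
Max machine load = 23
Job totals:
  Job 1: 11
  Job 2: 18
  Job 3: 17
Max job total = 18
Lower bound = max(23, 18) = 23

23


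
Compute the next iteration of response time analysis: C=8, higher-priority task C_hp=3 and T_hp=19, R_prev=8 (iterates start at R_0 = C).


R_next = C + ceil(R_prev / T_hp) * C_hp
ceil(8 / 19) = ceil(0.4211) = 1
Interference = 1 * 3 = 3
R_next = 8 + 3 = 11

11


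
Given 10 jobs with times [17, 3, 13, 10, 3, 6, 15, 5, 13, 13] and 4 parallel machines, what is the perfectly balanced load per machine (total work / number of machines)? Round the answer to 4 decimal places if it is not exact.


Total processing time = 17 + 3 + 13 + 10 + 3 + 6 + 15 + 5 + 13 + 13 = 98
Number of machines = 4
Ideal balanced load = 98 / 4 = 24.5

24.5


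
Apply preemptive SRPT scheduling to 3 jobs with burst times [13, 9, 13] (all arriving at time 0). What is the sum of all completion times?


Since all jobs arrive at t=0, SRPT equals SPT ordering.
SPT order: [9, 13, 13]
Completion times:
  Job 1: p=9, C=9
  Job 2: p=13, C=22
  Job 3: p=13, C=35
Total completion time = 9 + 22 + 35 = 66

66


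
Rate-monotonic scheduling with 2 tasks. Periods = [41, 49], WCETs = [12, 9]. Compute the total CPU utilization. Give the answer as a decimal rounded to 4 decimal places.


Compute individual utilizations (exact fractions):
  Task 1: C/T = 12/41 (approx. 0.2927)
  Task 2: C/T = 9/49 (approx. 0.1837)
Total utilization U = 12/41 + 9/49 = 957/2009
Rounded to 4 decimal places: U = 0.4764
RM (Liu & Layland) bound for 2 tasks = 0.828427; compare with U = 957/2009 (approx. 0.476356)
U <= bound, so schedulable by RM sufficient condition.

0.4764


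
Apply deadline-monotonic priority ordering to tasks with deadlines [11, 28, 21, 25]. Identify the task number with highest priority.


Sort tasks by relative deadline (ascending):
  Task 1: deadline = 11
  Task 3: deadline = 21
  Task 4: deadline = 25
  Task 2: deadline = 28
Priority order (highest first): [1, 3, 4, 2]
Highest priority task = 1

1


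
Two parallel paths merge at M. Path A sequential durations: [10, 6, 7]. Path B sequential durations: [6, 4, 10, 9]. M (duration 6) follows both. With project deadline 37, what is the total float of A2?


Forward pass: ES(A2) = sum of predecessors on chain A = 10
EF = ES + duration = 10 + 6 = 16
Backward pass: LF(M) = deadline = 37; LS(M) = 37 - 6 = 31
LF(A2) = LS(M) - sum(successors on chain A) = 31 - 7 = 24
LS = LF - duration = 24 - 6 = 18
Total float = LS - ES = 18 - 10 = 8

8


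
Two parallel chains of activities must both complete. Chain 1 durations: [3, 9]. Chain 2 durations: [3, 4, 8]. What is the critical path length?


Path A total = 3 + 9 = 12
Path B total = 3 + 4 + 8 = 15
Critical path = longest path = max(12, 15) = 15

15


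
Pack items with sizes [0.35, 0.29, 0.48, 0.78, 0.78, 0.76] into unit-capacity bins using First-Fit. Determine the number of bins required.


Place items sequentially using First-Fit:
  Item 0.35 -> new Bin 1
  Item 0.29 -> Bin 1 (now 0.64)
  Item 0.48 -> new Bin 2
  Item 0.78 -> new Bin 3
  Item 0.78 -> new Bin 4
  Item 0.76 -> new Bin 5
Total bins used = 5

5


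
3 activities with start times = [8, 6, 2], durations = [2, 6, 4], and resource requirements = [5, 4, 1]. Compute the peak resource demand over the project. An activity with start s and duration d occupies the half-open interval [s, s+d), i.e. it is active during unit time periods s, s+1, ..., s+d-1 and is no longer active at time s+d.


Each activity i is active on [start_i, start_i + duration_i).
Compute total resource usage per time slot:
  t=0: active resources = [], total = 0
  t=1: active resources = [], total = 0
  t=2: active resources = [1], total = 1
  t=3: active resources = [1], total = 1
  t=4: active resources = [1], total = 1
  t=5: active resources = [1], total = 1
  t=6: active resources = [4], total = 4
  t=7: active resources = [4], total = 4
  t=8: active resources = [5, 4], total = 9
  t=9: active resources = [5, 4], total = 9
  t=10: active resources = [4], total = 4
  t=11: active resources = [4], total = 4
Peak resource demand = 9

9


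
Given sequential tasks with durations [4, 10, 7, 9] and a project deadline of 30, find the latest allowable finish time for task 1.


LF(activity 1) = deadline - sum of successor durations
Successors: activities 2 through 4 with durations [10, 7, 9]
Sum of successor durations = 26
LF = 30 - 26 = 4

4


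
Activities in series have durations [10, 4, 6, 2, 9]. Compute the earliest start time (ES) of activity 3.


Activity 3 starts after activities 1 through 2 complete.
Predecessor durations: [10, 4]
ES = 10 + 4 = 14

14


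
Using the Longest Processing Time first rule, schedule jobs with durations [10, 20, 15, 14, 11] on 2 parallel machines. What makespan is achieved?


Sort jobs in decreasing order (LPT): [20, 15, 14, 11, 10]
Assign each job to the least loaded machine:
  Machine 1: jobs [20, 11], load = 31
  Machine 2: jobs [15, 14, 10], load = 39
Makespan = max load = 39

39


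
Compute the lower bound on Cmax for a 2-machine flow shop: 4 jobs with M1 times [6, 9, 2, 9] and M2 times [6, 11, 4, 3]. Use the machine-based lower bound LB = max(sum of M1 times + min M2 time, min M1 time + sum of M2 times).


LB1 = sum(M1 times) + min(M2 times) = 26 + 3 = 29
LB2 = min(M1 times) + sum(M2 times) = 2 + 24 = 26
Lower bound = max(LB1, LB2) = max(29, 26) = 29

29


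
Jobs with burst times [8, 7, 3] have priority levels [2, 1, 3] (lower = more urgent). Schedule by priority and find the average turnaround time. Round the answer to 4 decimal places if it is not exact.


Sort by priority (ascending = highest first):
Order: [(1, 7), (2, 8), (3, 3)]
Completion times:
  Priority 1, burst=7, C=7
  Priority 2, burst=8, C=15
  Priority 3, burst=3, C=18
Average turnaround = 40/3 = 13.3333

13.3333


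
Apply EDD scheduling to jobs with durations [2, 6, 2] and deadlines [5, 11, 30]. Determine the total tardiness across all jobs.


Sort by due date (EDD order): [(2, 5), (6, 11), (2, 30)]
Compute completion times and tardiness:
  Job 1: p=2, d=5, C=2, tardiness=max(0,2-5)=0
  Job 2: p=6, d=11, C=8, tardiness=max(0,8-11)=0
  Job 3: p=2, d=30, C=10, tardiness=max(0,10-30)=0
Total tardiness = 0

0


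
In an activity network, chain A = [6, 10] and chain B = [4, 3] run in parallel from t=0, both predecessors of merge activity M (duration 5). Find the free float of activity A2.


ES(A2) = sum of predecessors on chain A = 6
EF(A2) = ES + duration = 6 + 10 = 16
Successor of A2 is M. ES(M) = max(sum(A), sum(B)) = max(16, 7) = 16
Free float = ES(successor) - EF(current) = 16 - 16 = 0

0


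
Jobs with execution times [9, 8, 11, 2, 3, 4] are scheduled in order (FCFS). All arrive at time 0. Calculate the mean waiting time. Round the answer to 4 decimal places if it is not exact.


FCFS order (as given): [9, 8, 11, 2, 3, 4]
Waiting times:
  Job 1: wait = 0
  Job 2: wait = 9
  Job 3: wait = 17
  Job 4: wait = 28
  Job 5: wait = 30
  Job 6: wait = 33
Sum of waiting times = 117
Average waiting time = 117/6 = 19.5

19.5


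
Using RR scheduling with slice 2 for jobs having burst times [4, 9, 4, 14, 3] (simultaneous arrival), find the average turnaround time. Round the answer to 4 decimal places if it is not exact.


Time quantum = 2
Execution trace:
  J1 runs 2 units, time = 2
  J2 runs 2 units, time = 4
  J3 runs 2 units, time = 6
  J4 runs 2 units, time = 8
  J5 runs 2 units, time = 10
  J1 runs 2 units, time = 12
  J2 runs 2 units, time = 14
  J3 runs 2 units, time = 16
  J4 runs 2 units, time = 18
  J5 runs 1 units, time = 19
  J2 runs 2 units, time = 21
  J4 runs 2 units, time = 23
  J2 runs 2 units, time = 25
  J4 runs 2 units, time = 27
  J2 runs 1 units, time = 28
  J4 runs 2 units, time = 30
  J4 runs 2 units, time = 32
  J4 runs 2 units, time = 34
Finish times: [12, 28, 16, 34, 19]
Average turnaround = 109/5 = 21.8

21.8


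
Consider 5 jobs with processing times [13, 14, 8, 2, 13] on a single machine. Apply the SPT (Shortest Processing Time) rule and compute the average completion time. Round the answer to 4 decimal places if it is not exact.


Sort jobs by processing time (SPT order): [2, 8, 13, 13, 14]
Compute completion times sequentially:
  Job 1: processing = 2, completes at 2
  Job 2: processing = 8, completes at 10
  Job 3: processing = 13, completes at 23
  Job 4: processing = 13, completes at 36
  Job 5: processing = 14, completes at 50
Sum of completion times = 121
Average completion time = 121/5 = 24.2

24.2


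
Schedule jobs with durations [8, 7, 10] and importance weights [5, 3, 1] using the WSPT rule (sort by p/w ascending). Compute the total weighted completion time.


Compute p/w ratios and sort ascending (WSPT): [(8, 5), (7, 3), (10, 1)]
Compute weighted completion times:
  Job (p=8,w=5): C=8, w*C=5*8=40
  Job (p=7,w=3): C=15, w*C=3*15=45
  Job (p=10,w=1): C=25, w*C=1*25=25
Total weighted completion time = 110

110


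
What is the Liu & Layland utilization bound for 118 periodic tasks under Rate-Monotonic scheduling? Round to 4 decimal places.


Compute 2^(1/118) = 1.0058914152
Subtract 1: 1.0058914152 - 1 = 0.0058914152
Multiply by n: 118 * 0.0058914152 = 0.6951869936
Round to 4 dp: 0.6952

0.6952


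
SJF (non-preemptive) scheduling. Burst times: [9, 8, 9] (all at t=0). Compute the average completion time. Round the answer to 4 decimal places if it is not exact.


SJF order (ascending): [8, 9, 9]
Completion times:
  Job 1: burst=8, C=8
  Job 2: burst=9, C=17
  Job 3: burst=9, C=26
Average completion = 51/3 = 17.0

17.0


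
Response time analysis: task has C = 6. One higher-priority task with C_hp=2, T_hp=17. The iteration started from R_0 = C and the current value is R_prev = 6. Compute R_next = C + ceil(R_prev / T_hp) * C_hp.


R_next = C + ceil(R_prev / T_hp) * C_hp
ceil(6 / 17) = ceil(0.3529) = 1
Interference = 1 * 2 = 2
R_next = 6 + 2 = 8

8


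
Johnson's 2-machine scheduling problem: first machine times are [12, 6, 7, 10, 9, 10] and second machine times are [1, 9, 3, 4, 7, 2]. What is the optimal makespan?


Apply Johnson's rule:
  Group 1 (a <= b): [(2, 6, 9)]
  Group 2 (a > b): [(5, 9, 7), (4, 10, 4), (3, 7, 3), (6, 10, 2), (1, 12, 1)]
Optimal job order: [2, 5, 4, 3, 6, 1]
Schedule:
  Job 2: M1 done at 6, M2 done at 15
  Job 5: M1 done at 15, M2 done at 22
  Job 4: M1 done at 25, M2 done at 29
  Job 3: M1 done at 32, M2 done at 35
  Job 6: M1 done at 42, M2 done at 44
  Job 1: M1 done at 54, M2 done at 55
Makespan = 55

55


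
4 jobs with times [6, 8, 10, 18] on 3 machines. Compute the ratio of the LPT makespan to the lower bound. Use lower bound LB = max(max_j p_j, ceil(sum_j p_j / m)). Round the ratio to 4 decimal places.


LPT order: [18, 10, 8, 6]
Machine loads after assignment: [18, 10, 14]
LPT makespan = 18
Lower bound = max(max_job, ceil(total/3)) = max(18, 14) = 18
Ratio = 18 / 18 = 1.0

1.0


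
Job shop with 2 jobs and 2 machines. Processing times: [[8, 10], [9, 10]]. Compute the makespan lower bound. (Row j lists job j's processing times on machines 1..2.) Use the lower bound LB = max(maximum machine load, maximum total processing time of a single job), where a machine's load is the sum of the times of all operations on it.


Machine loads:
  Machine 1: 8 + 9 = 17
  Machine 2: 10 + 10 = 20
Max machine load = 20
Job totals:
  Job 1: 18
  Job 2: 19
Max job total = 19
Lower bound = max(20, 19) = 20

20


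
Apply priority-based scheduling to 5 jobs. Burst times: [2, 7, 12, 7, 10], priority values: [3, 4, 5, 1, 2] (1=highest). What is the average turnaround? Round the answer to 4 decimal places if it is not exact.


Sort by priority (ascending = highest first):
Order: [(1, 7), (2, 10), (3, 2), (4, 7), (5, 12)]
Completion times:
  Priority 1, burst=7, C=7
  Priority 2, burst=10, C=17
  Priority 3, burst=2, C=19
  Priority 4, burst=7, C=26
  Priority 5, burst=12, C=38
Average turnaround = 107/5 = 21.4

21.4


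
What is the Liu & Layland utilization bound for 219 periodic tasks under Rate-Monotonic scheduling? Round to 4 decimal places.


Compute 2^(1/219) = 1.0031700697
Subtract 1: 1.0031700697 - 1 = 0.0031700697
Multiply by n: 219 * 0.0031700697 = 0.6942452643
Round to 4 dp: 0.6942

0.6942


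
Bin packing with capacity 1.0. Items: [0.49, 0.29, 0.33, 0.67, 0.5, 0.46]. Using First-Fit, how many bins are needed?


Place items sequentially using First-Fit:
  Item 0.49 -> new Bin 1
  Item 0.29 -> Bin 1 (now 0.78)
  Item 0.33 -> new Bin 2
  Item 0.67 -> Bin 2 (now 1.0)
  Item 0.5 -> new Bin 3
  Item 0.46 -> Bin 3 (now 0.96)
Total bins used = 3

3


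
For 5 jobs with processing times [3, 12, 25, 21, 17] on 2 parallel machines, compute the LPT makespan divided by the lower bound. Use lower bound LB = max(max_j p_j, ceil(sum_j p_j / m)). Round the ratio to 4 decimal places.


LPT order: [25, 21, 17, 12, 3]
Machine loads after assignment: [40, 38]
LPT makespan = 40
Lower bound = max(max_job, ceil(total/2)) = max(25, 39) = 39
Ratio = 40 / 39 = 1.0256

1.0256


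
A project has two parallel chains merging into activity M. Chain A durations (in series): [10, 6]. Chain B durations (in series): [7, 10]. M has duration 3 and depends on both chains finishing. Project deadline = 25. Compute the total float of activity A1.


Forward pass: ES(A1) = sum of predecessors on chain A = 0
EF = ES + duration = 0 + 10 = 10
Backward pass: LF(M) = deadline = 25; LS(M) = 25 - 3 = 22
LF(A1) = LS(M) - sum(successors on chain A) = 22 - 6 = 16
LS = LF - duration = 16 - 10 = 6
Total float = LS - ES = 6 - 0 = 6

6


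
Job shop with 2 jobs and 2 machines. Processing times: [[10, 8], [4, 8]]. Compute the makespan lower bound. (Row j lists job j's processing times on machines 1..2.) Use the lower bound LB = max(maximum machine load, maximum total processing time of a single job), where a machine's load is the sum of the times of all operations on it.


Machine loads:
  Machine 1: 10 + 4 = 14
  Machine 2: 8 + 8 = 16
Max machine load = 16
Job totals:
  Job 1: 18
  Job 2: 12
Max job total = 18
Lower bound = max(16, 18) = 18

18


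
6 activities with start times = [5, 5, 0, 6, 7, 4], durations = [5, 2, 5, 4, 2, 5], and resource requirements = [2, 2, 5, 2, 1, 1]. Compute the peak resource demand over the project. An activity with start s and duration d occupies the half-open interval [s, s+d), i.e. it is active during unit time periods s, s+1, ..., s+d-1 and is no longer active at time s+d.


Each activity i is active on [start_i, start_i + duration_i).
Compute total resource usage per time slot:
  t=0: active resources = [5], total = 5
  t=1: active resources = [5], total = 5
  t=2: active resources = [5], total = 5
  t=3: active resources = [5], total = 5
  t=4: active resources = [5, 1], total = 6
  t=5: active resources = [2, 2, 1], total = 5
  t=6: active resources = [2, 2, 2, 1], total = 7
  t=7: active resources = [2, 2, 1, 1], total = 6
  t=8: active resources = [2, 2, 1, 1], total = 6
  t=9: active resources = [2, 2], total = 4
Peak resource demand = 7

7


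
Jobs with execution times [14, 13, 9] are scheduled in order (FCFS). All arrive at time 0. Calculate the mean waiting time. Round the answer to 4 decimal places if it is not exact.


FCFS order (as given): [14, 13, 9]
Waiting times:
  Job 1: wait = 0
  Job 2: wait = 14
  Job 3: wait = 27
Sum of waiting times = 41
Average waiting time = 41/3 = 13.6667

13.6667


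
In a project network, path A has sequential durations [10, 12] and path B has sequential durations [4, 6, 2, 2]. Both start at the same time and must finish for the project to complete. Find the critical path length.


Path A total = 10 + 12 = 22
Path B total = 4 + 6 + 2 + 2 = 14
Critical path = longest path = max(22, 14) = 22

22


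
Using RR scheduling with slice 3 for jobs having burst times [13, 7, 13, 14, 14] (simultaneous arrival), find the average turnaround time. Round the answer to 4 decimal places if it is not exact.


Time quantum = 3
Execution trace:
  J1 runs 3 units, time = 3
  J2 runs 3 units, time = 6
  J3 runs 3 units, time = 9
  J4 runs 3 units, time = 12
  J5 runs 3 units, time = 15
  J1 runs 3 units, time = 18
  J2 runs 3 units, time = 21
  J3 runs 3 units, time = 24
  J4 runs 3 units, time = 27
  J5 runs 3 units, time = 30
  J1 runs 3 units, time = 33
  J2 runs 1 units, time = 34
  J3 runs 3 units, time = 37
  J4 runs 3 units, time = 40
  J5 runs 3 units, time = 43
  J1 runs 3 units, time = 46
  J3 runs 3 units, time = 49
  J4 runs 3 units, time = 52
  J5 runs 3 units, time = 55
  J1 runs 1 units, time = 56
  J3 runs 1 units, time = 57
  J4 runs 2 units, time = 59
  J5 runs 2 units, time = 61
Finish times: [56, 34, 57, 59, 61]
Average turnaround = 267/5 = 53.4

53.4


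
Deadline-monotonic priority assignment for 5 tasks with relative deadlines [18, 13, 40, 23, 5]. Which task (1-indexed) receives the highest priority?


Sort tasks by relative deadline (ascending):
  Task 5: deadline = 5
  Task 2: deadline = 13
  Task 1: deadline = 18
  Task 4: deadline = 23
  Task 3: deadline = 40
Priority order (highest first): [5, 2, 1, 4, 3]
Highest priority task = 5

5


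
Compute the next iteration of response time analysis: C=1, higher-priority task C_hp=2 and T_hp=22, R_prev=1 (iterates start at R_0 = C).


R_next = C + ceil(R_prev / T_hp) * C_hp
ceil(1 / 22) = ceil(0.0455) = 1
Interference = 1 * 2 = 2
R_next = 1 + 2 = 3

3


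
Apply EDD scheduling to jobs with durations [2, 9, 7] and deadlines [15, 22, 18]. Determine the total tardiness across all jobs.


Sort by due date (EDD order): [(2, 15), (7, 18), (9, 22)]
Compute completion times and tardiness:
  Job 1: p=2, d=15, C=2, tardiness=max(0,2-15)=0
  Job 2: p=7, d=18, C=9, tardiness=max(0,9-18)=0
  Job 3: p=9, d=22, C=18, tardiness=max(0,18-22)=0
Total tardiness = 0

0


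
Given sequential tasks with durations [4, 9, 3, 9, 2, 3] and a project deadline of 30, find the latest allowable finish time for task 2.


LF(activity 2) = deadline - sum of successor durations
Successors: activities 3 through 6 with durations [3, 9, 2, 3]
Sum of successor durations = 17
LF = 30 - 17 = 13

13
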